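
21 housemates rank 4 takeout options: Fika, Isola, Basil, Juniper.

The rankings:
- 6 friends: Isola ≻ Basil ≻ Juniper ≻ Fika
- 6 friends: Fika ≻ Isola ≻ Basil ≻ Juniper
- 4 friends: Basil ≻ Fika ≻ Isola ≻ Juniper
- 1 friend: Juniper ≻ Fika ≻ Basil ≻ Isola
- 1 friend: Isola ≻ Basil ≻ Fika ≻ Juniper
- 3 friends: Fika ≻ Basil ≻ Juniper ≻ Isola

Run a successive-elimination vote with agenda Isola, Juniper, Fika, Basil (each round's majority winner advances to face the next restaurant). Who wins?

Round 1: Isola vs Juniper — 17–4, Isola advances.
Round 2: Isola vs Fika — 7–14, Fika advances.
Round 3: Fika vs Basil — 10–11, Basil advances.
The agenda winner is Basil.

Basil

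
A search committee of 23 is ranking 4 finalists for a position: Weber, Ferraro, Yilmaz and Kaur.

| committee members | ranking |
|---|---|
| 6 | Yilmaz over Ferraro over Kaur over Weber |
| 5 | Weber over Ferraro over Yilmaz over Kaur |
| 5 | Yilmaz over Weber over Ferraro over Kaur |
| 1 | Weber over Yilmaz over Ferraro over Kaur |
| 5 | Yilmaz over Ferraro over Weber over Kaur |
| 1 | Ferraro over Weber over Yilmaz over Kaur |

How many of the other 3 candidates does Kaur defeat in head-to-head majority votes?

0

Kaur against each rival (23 committee members):
Kaur vs Weber: Weber wins 17–6.
Kaur vs Ferraro: Ferraro wins 23–0.
Kaur vs Yilmaz: Kaur preferred on 0 ballots; Yilmaz wins 23–0.
Kaur beats no one; loses to Weber, Ferraro, Yilmaz — 0 pairwise wins.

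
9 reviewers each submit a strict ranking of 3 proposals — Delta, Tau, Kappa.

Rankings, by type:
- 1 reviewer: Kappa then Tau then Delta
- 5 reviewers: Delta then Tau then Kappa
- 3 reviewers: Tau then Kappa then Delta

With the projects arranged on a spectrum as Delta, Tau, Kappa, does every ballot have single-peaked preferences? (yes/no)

yes

Axis positions: Delta=1, Tau=2, Kappa=3.
Type 1 (peak Kappa at position 3): ranking walks positions 3-2-1, expanding outward from the peak — single-peaked.
Type 2 (peak Delta at position 1): ranking walks positions 1-2-3, expanding outward from the peak — single-peaked.
Type 3 (peak Tau at position 2): ranking walks positions 2-3-1, expanding outward from the peak — single-peaked.
Every ranking is single-peaked on this axis.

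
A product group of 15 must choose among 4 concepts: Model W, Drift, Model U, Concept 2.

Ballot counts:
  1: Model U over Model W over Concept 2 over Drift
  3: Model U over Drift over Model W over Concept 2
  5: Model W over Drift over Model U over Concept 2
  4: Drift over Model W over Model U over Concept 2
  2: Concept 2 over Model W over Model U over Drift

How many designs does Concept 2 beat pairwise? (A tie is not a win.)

0

Concept 2 against each rival (15 engineers):
Concept 2 vs Model W: Model W, 13–2.
Concept 2 vs Drift: 3 to 12, Drift.
Concept 2 vs Model U: Concept 2 preferred on 2 ballots; Model U wins 13–2.
Concept 2 beats no one; loses to Model W, Drift, Model U — 0 pairwise wins.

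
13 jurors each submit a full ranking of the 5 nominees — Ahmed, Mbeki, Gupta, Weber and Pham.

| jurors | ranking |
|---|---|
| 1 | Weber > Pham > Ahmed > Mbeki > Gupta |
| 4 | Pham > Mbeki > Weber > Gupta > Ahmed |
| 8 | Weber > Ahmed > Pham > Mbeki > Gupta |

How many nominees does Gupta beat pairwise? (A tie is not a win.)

0

Gupta against each rival (13 jurors):
Gupta–Ahmed: Ahmed 9–4.
Gupta vs Mbeki: Mbeki, 13–0.
Gupta vs Weber: Weber, 13–0.
Gupta vs Pham: Pham wins 13–0.
Gupta beats no one; loses to Ahmed, Mbeki, Weber, Pham — 0 pairwise wins.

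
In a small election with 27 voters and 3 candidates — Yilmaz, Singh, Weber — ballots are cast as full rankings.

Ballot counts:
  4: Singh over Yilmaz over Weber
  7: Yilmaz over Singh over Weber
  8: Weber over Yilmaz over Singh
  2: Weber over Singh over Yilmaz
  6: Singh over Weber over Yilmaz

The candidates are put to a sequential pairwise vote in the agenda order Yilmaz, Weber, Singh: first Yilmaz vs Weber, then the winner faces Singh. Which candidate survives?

Singh

Round 1: Yilmaz vs Weber — 11–16, Weber advances.
Round 2: Weber vs Singh — 10–17, Singh advances.
Singh survives the agenda.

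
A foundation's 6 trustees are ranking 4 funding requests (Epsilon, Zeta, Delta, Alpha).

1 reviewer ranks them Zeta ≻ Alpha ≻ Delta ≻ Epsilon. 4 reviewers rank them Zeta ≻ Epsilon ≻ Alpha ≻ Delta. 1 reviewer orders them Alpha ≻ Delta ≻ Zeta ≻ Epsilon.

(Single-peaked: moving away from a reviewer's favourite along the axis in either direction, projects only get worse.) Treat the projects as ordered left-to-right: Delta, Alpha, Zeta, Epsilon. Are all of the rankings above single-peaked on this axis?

yes

Axis positions: Delta=1, Alpha=2, Zeta=3, Epsilon=4.
Type 1 (peak Zeta at position 3): ranking walks positions 3-2-1-4, expanding outward from the peak — single-peaked.
Type 2 (peak Zeta at position 3): ranking walks positions 3-4-2-1, expanding outward from the peak — single-peaked.
Type 3 (peak Alpha at position 2): ranking walks positions 2-1-3-4, expanding outward from the peak — single-peaked.
Every ranking is single-peaked on this axis.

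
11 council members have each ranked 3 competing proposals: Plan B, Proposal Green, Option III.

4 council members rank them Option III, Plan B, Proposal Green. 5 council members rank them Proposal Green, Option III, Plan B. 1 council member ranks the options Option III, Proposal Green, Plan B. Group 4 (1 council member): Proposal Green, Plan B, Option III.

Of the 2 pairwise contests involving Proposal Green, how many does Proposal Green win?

2

Proposal Green against each rival (11 council members):
Proposal Green–Plan B: Proposal Green 7–4.
Proposal Green vs Option III: Proposal Green preferred on 5+1 = 6 ballots; Proposal Green wins 6–5.
Proposal Green beats Plan B, Option III — 2 pairwise wins.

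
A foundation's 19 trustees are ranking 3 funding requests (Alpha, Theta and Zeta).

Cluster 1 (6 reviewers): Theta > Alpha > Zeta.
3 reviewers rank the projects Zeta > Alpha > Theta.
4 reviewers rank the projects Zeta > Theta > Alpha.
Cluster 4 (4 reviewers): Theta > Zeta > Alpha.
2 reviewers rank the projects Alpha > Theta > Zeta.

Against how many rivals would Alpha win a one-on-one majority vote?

0

Alpha against each rival (19 reviewers):
Alpha vs Theta: 3+2 = 5 for Alpha, 14 for Theta — Theta by 14–5.
Alpha vs Zeta: Alpha preferred on 6+2 = 8 ballots; Zeta wins 11–8.
Alpha beats no one; loses to Theta, Zeta — 0 pairwise wins.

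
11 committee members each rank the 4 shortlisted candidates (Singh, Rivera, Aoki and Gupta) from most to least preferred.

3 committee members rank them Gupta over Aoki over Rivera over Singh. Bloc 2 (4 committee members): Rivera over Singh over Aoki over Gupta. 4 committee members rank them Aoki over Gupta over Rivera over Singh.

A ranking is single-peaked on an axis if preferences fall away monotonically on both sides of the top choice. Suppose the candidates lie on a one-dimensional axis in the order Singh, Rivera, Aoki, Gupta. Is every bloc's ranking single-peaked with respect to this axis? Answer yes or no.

yes

Axis positions: Singh=1, Rivera=2, Aoki=3, Gupta=4.
Bloc 1 (peak Gupta at position 4): ranking walks positions 4-3-2-1, expanding outward from the peak — single-peaked.
Bloc 2 (peak Rivera at position 2): ranking walks positions 2-1-3-4, expanding outward from the peak — single-peaked.
Bloc 3 (peak Aoki at position 3): ranking walks positions 3-4-2-1, expanding outward from the peak — single-peaked.
Every ranking is single-peaked on this axis.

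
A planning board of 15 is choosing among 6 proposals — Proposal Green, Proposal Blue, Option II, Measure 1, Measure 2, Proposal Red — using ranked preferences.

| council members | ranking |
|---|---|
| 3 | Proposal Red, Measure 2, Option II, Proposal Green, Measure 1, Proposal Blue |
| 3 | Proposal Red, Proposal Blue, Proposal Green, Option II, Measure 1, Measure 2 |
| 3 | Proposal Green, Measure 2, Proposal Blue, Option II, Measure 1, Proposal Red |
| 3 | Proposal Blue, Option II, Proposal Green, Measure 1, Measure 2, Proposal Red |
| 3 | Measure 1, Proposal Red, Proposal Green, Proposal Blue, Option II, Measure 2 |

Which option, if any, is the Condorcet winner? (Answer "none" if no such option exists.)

none

Check each pair by majority over 15 ballots:
Proposal Green vs Proposal Blue: Proposal Green, 9–6.
Proposal Green–Option II: Proposal Green 9–6.
Proposal Green–Measure 1: Proposal Green 12–3.
Proposal Green–Measure 2: Proposal Green 12–3.
Proposal Green–Proposal Red: Proposal Red 9–6.
Proposal Blue vs Option II: Proposal Blue, 12–3.
Proposal Blue vs Measure 1: Proposal Blue wins 9–6.
Proposal Blue vs Measure 2: Proposal Blue wins 9–6.
Proposal Blue vs Proposal Red: Proposal Red wins 9–6.
Option II vs Measure 1: Option II wins 12–3.
Option II–Measure 2: Option II 9–6.
Option II vs Proposal Red: Proposal Red wins 9–6.
Measure 1–Measure 2: Measure 1 9–6.
Measure 1–Proposal Red: Measure 1 9–6.
Measure 2 vs Proposal Red: Proposal Red wins 9–6.
Every option loses at least once (Proposal Green loses to Proposal Red; Proposal Blue loses to Proposal Green; Option II loses to Proposal Green; Measure 1 loses to Proposal Green; Measure 2 loses to Proposal Green; Proposal Red loses to Measure 1). The majority relation contains the cycle Proposal Green beats Measure 1 beats Proposal Red beats Proposal Green, so there is no Condorcet winner.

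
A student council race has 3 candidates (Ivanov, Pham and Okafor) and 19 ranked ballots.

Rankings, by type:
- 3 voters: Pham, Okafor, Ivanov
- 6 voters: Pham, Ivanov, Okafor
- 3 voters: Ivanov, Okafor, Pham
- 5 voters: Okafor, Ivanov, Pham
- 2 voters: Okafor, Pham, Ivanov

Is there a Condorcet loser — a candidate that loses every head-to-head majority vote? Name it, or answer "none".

Ivanov

Pairwise majorities:
Ivanov vs Pham: Ivanov is ranked higher on 3+5 = 8 ballots, Pham on 11. Pham wins 11–8.
Ivanov vs Okafor: 9 to 10, Okafor.
Pham vs Okafor: Pham is ranked higher on 3+6 = 9 ballots, Okafor on 10. Okafor wins 10–9.
Ivanov loses to every other candidate — it is the Condorcet loser.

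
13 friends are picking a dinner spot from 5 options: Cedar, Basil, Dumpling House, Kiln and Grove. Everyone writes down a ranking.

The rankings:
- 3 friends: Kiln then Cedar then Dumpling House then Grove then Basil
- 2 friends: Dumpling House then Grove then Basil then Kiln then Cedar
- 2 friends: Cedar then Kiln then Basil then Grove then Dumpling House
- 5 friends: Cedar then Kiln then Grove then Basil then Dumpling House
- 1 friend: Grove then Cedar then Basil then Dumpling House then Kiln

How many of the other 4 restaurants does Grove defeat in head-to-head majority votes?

Grove against each rival (13 friends):
Grove vs Cedar: Grove preferred on 2+1 = 3 ballots; Cedar wins 10–3.
Grove vs Basil: Grove wins 11–2.
Grove vs Dumpling House: Grove is ranked higher on 2+5+1 = 8 ballots, Dumpling House on 5. Grove wins 8–5.
Grove vs Kiln: Grove preferred on 2+1 = 3 ballots; Kiln wins 10–3.
Grove beats Basil, Dumpling House; loses to Cedar, Kiln — 2 pairwise wins.

2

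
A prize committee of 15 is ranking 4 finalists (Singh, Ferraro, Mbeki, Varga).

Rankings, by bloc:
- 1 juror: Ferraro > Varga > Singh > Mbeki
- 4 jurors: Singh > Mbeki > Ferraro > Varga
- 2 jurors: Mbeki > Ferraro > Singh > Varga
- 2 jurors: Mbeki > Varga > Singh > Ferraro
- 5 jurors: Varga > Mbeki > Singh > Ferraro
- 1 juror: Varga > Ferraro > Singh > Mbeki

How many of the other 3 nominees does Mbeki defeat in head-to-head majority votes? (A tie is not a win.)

Mbeki against each rival (15 jurors):
Mbeki vs Singh: Mbeki wins 9–6.
Mbeki vs Ferraro: Mbeki wins 13–2.
Mbeki vs Varga: Mbeki preferred on 4+2+2 = 8 ballots; Mbeki wins 8–7.
Mbeki beats Singh, Ferraro, Varga — 3 pairwise wins.

3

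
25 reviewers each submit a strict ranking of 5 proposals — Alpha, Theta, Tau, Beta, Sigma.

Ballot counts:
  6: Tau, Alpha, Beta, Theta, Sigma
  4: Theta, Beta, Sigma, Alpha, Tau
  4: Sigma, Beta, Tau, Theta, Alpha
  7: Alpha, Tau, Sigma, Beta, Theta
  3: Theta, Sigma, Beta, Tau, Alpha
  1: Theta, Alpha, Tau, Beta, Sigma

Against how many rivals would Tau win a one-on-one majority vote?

4

Tau against each rival (25 reviewers):
Tau vs Alpha: Tau preferred on 6+4+3 = 13 ballots; Tau wins 13–12.
Tau vs Theta: 17 to 8, Tau.
Tau vs Beta: 14 to 11, Tau.
Tau vs Sigma: Tau is ranked higher on 6+7+1 = 14 ballots, Sigma on 11. Tau wins 14–11.
Tau beats Alpha, Theta, Beta, Sigma — 4 pairwise wins.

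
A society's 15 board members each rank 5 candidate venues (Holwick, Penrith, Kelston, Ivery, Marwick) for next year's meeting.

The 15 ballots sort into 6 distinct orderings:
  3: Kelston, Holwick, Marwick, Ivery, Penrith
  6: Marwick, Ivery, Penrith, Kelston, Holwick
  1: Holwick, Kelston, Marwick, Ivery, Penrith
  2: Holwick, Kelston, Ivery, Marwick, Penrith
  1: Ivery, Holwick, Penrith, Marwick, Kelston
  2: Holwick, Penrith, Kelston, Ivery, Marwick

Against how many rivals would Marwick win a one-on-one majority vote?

Marwick against each rival (15 organisers):
Marwick vs Holwick: Marwick is ranked higher on 6 ballots, Holwick on 9. Holwick wins 9–6.
Marwick vs Penrith: 12 to 3, Marwick.
Marwick vs Kelston: Marwick preferred on 6+1 = 7 ballots; Kelston wins 8–7.
Marwick vs Ivery: Marwick is ranked higher on 3+6+1 = 10 ballots, Ivery on 5. Marwick wins 10–5.
Marwick beats Penrith, Ivery; loses to Holwick, Kelston — 2 pairwise wins.

2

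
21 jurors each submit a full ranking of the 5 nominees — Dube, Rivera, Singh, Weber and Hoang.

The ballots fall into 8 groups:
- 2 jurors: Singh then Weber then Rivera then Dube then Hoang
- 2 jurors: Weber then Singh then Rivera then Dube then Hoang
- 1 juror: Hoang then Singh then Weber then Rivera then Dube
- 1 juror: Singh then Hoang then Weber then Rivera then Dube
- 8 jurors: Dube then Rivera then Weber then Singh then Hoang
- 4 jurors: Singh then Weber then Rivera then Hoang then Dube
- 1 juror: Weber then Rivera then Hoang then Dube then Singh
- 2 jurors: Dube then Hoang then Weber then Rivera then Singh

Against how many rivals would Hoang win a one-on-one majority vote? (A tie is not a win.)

0

Hoang against each rival (21 jurors):
Hoang vs Dube: Dube wins 14–7.
Hoang vs Rivera: 4 to 17, Rivera.
Hoang vs Singh: 4 to 17, Singh.
Hoang vs Weber: Weber, 17–4.
Hoang beats no one; loses to Dube, Rivera, Singh, Weber — 0 pairwise wins.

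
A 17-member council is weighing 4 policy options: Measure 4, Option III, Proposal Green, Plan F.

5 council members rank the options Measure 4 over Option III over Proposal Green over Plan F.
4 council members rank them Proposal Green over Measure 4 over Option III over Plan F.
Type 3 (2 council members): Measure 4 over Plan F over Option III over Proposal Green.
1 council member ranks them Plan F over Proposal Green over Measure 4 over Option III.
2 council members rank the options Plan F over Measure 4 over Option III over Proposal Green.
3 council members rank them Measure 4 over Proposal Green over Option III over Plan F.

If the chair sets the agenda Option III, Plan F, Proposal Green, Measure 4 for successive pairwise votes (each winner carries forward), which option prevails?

Round 1: Option III vs Plan F — 12–5, Option III advances.
Round 2: Option III vs Proposal Green — 9–8, Option III advances.
Round 3: Option III vs Measure 4 — 0–17, Measure 4 advances.
The agenda winner is Measure 4.

Measure 4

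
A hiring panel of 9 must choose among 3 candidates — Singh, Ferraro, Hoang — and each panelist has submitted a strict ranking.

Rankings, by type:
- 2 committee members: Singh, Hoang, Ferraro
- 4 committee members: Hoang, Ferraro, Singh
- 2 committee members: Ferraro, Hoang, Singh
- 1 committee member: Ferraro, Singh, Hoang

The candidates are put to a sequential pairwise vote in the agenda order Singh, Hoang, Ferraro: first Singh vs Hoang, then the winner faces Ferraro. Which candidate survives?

Hoang

Round 1: Singh vs Hoang — 3–6, Hoang advances.
Round 2: Hoang vs Ferraro — 6–3, Hoang advances.
The agenda winner is Hoang.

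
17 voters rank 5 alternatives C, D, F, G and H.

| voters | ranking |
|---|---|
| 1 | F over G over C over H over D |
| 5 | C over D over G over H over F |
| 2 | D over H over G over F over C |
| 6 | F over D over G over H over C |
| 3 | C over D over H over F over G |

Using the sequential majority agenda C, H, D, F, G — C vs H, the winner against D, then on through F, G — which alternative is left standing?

F

Round 1: C vs H — 9–8, C advances.
Round 2: C vs D — 9–8, C advances.
Round 3: C vs F — 8–9, F advances.
Round 4: F vs G — 10–7, F advances.
F survives the agenda.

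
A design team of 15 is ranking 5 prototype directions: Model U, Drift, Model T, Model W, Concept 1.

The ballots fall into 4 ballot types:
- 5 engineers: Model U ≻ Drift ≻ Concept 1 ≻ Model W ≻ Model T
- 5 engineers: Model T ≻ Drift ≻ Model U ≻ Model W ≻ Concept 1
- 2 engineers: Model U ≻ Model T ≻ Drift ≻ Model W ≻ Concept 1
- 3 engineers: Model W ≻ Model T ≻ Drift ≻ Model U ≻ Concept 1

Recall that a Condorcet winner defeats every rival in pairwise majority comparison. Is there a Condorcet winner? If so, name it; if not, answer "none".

none

Check each pair by majority over 15 ballots:
Model U vs Drift: Drift wins 8–7.
Model U vs Model T: 7 to 8, Model T.
Model U vs Model W: 5+5+2 = 12 for Model U, 3 for Model W — Model U by 12–3.
Model U vs Concept 1: 15 to 0, Model U.
Drift vs Model T: Model T wins 10–5.
Drift vs Model W: Drift is ranked higher on 5+5+2 = 12 ballots, Model W on 3. Drift wins 12–3.
Drift–Concept 1: Drift 15–0.
Model T vs Model W: Model T preferred on 5+2 = 7 ballots; Model W wins 8–7.
Model T–Concept 1: Model T 10–5.
Model W vs Concept 1: 10 to 5, Model W.
Every design loses at least once (Model U loses to Drift; Drift loses to Model T; Model T loses to Model W; Model W loses to Model U; Concept 1 loses to Model U). The majority relation contains the cycle Model U → Model W → Model T → Model U, so there is no Condorcet winner.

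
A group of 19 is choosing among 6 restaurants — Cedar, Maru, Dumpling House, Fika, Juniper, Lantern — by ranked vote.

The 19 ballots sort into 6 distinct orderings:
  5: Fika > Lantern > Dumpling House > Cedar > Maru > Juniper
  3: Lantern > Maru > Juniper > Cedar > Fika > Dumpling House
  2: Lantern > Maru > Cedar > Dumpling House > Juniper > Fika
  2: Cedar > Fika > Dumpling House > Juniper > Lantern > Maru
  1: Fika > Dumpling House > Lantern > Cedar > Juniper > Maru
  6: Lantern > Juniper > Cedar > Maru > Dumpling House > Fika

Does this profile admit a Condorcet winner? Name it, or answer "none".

Pairwise majorities:
Cedar vs Maru: 14 to 5, Cedar.
Cedar vs Dumpling House: Cedar is ranked higher on 3+2+2+6 = 13 ballots, Dumpling House on 6. Cedar wins 13–6.
Cedar vs Fika: Cedar is ranked higher on 3+2+2+6 = 13 ballots, Fika on 6. Cedar wins 13–6.
Cedar vs Juniper: Cedar is ranked higher on 5+2+2+1 = 10 ballots, Juniper on 9. Cedar wins 10–9.
Cedar vs Lantern: Cedar preferred on 2 ballots; Lantern wins 17–2.
Maru vs Dumpling House: Maru is ranked higher on 3+2+6 = 11 ballots, Dumpling House on 8. Maru wins 11–8.
Maru vs Fika: Maru preferred on 3+2+6 = 11 ballots; Maru wins 11–8.
Maru vs Juniper: Maru preferred on 5+3+2 = 10 ballots; Maru wins 10–9.
Maru vs Lantern: 0 to 19, Lantern.
Dumpling House vs Fika: Dumpling House is ranked higher on 2+6 = 8 ballots, Fika on 11. Fika wins 11–8.
Dumpling House vs Juniper: Dumpling House is ranked higher on 5+2+2+1 = 10 ballots, Juniper on 9. Dumpling House wins 10–9.
Dumpling House vs Lantern: 3 to 16, Lantern.
Fika vs Juniper: Fika is ranked higher on 5+2+1 = 8 ballots, Juniper on 11. Juniper wins 11–8.
Fika vs Lantern: Fika is ranked higher on 5+2+1 = 8 ballots, Lantern on 11. Lantern wins 11–8.
Juniper vs Lantern: 2 for Juniper, 17 for Lantern — Lantern by 17–2.
Lantern wins every pairwise contest, so Lantern is the Condorcet winner.

Lantern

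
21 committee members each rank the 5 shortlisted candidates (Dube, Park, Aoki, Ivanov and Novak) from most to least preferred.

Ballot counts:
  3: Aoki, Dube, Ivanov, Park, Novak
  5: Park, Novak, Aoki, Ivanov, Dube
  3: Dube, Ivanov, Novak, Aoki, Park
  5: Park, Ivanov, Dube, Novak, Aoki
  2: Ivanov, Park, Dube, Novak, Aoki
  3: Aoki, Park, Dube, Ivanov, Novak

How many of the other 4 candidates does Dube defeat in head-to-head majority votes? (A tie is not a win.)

Dube against each rival (21 committee members):
Dube vs Park: Dube is ranked higher on 3+3 = 6 ballots, Park on 15. Park wins 15–6.
Dube vs Aoki: Aoki wins 11–10.
Dube vs Ivanov: 3+3+3 = 9 for Dube, 12 for Ivanov — Ivanov by 12–9.
Dube–Novak: Dube 16–5.
Dube beats Novak; loses to Park, Aoki, Ivanov — 1 pairwise win.

1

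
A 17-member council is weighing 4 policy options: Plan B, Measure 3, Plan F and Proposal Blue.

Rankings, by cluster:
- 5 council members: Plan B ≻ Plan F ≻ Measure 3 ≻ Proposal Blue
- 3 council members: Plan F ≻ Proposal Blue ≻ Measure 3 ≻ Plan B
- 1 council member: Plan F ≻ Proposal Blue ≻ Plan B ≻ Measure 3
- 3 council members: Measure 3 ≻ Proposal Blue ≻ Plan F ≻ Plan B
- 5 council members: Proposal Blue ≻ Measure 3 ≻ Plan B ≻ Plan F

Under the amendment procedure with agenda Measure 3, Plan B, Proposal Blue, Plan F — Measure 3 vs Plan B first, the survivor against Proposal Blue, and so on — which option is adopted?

Round 1: Measure 3 vs Plan B — 11–6, Measure 3 advances.
Round 2: Measure 3 vs Proposal Blue — 8–9, Proposal Blue advances.
Round 3: Proposal Blue vs Plan F — 8–9, Plan F advances.
The agenda winner is Plan F.

Plan F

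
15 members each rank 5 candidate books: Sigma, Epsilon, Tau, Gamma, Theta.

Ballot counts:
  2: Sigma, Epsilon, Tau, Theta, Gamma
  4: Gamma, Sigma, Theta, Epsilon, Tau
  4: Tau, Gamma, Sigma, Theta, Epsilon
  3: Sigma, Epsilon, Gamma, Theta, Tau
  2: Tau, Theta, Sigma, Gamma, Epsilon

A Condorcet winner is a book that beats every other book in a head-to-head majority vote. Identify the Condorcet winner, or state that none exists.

none

Pairwise majorities:
Sigma vs Epsilon: Sigma preferred on 2+4+4+3+2 = 15 ballots; Sigma wins 15–0.
Sigma vs Tau: 2+4+3 = 9 for Sigma, 6 for Tau — Sigma by 9–6.
Sigma vs Gamma: Sigma is ranked higher on 2+3+2 = 7 ballots, Gamma on 8. Gamma wins 8–7.
Sigma vs Theta: Sigma is ranked higher on 2+4+4+3 = 13 ballots, Theta on 2. Sigma wins 13–2.
Epsilon vs Tau: 2+4+3 = 9 for Epsilon, 6 for Tau — Epsilon by 9–6.
Epsilon vs Gamma: 2+3 = 5 for Epsilon, 10 for Gamma — Gamma by 10–5.
Epsilon vs Theta: 2+3 = 5 for Epsilon, 10 for Theta — Theta by 10–5.
Tau vs Gamma: 2+4+2 = 8 for Tau, 7 for Gamma — Tau by 8–7.
Tau vs Theta: Tau preferred on 2+4+2 = 8 ballots; Tau wins 8–7.
Gamma vs Theta: 4+4+3 = 11 for Gamma, 4 for Theta — Gamma by 11–4.
No book is unbeaten: Sigma loses to Gamma; Epsilon loses to Sigma; Tau loses to Sigma; Gamma loses to Tau; Theta loses to Sigma. In particular Sigma > Tau > Gamma > Sigma is a majority cycle — no Condorcet winner exists.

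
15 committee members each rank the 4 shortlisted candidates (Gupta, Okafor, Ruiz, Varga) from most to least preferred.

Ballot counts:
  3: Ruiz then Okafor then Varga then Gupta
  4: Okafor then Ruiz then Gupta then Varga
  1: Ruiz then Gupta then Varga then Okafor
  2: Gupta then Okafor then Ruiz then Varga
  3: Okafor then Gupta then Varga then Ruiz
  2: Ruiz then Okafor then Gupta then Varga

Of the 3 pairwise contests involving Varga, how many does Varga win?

Varga against each rival (15 committee members):
Varga vs Gupta: Gupta, 12–3.
Varga vs Okafor: Okafor, 14–1.
Varga vs Ruiz: Ruiz, 12–3.
Varga beats no one; loses to Gupta, Okafor, Ruiz — 0 pairwise wins.

0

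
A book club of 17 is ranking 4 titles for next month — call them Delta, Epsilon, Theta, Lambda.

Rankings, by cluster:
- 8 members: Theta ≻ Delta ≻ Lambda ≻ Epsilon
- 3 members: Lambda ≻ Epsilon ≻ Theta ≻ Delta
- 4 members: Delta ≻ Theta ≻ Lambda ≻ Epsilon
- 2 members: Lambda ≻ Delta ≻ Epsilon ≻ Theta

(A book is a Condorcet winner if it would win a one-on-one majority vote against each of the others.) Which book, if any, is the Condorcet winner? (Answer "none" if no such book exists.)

Check each pair by majority over 17 ballots:
Delta vs Epsilon: 8+4+2 = 14 for Delta, 3 for Epsilon — Delta by 14–3.
Delta vs Theta: Theta wins 11–6.
Delta vs Lambda: Delta, 12–5.
Epsilon vs Theta: Theta wins 12–5.
Epsilon vs Lambda: 0 to 17, Lambda.
Theta vs Lambda: Theta preferred on 8+4 = 12 ballots; Theta wins 12–5.
Only Theta has no losses; Theta is the Condorcet winner.

Theta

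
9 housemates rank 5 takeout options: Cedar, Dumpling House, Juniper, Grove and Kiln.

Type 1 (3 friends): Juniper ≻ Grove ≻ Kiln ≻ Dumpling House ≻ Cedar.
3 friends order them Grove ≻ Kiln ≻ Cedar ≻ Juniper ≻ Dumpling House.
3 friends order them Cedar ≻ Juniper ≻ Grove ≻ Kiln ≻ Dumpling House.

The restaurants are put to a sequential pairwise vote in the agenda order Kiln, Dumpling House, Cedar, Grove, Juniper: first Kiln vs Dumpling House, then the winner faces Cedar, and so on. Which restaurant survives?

Round 1: Kiln vs Dumpling House — 9–0, Kiln advances.
Round 2: Kiln vs Cedar — 6–3, Kiln advances.
Round 3: Kiln vs Grove — 0–9, Grove advances.
Round 4: Grove vs Juniper — 3–6, Juniper advances.
The agenda winner is Juniper.

Juniper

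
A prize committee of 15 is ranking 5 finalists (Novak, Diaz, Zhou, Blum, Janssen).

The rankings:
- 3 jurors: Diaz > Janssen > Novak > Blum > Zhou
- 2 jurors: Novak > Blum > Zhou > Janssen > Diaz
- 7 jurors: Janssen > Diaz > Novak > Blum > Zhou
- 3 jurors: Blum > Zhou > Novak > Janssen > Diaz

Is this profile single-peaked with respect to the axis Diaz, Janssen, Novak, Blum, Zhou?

yes

Axis positions: Diaz=1, Janssen=2, Novak=3, Blum=4, Zhou=5.
Bloc 1 (peak Diaz at position 1): ranking walks positions 1-2-3-4-5, expanding outward from the peak — single-peaked.
Bloc 2 (peak Novak at position 3): ranking walks positions 3-4-5-2-1, expanding outward from the peak — single-peaked.
Bloc 3 (peak Janssen at position 2): ranking walks positions 2-1-3-4-5, expanding outward from the peak — single-peaked.
Bloc 4 (peak Blum at position 4): ranking walks positions 4-5-3-2-1, expanding outward from the peak — single-peaked.
Every ranking is single-peaked on this axis.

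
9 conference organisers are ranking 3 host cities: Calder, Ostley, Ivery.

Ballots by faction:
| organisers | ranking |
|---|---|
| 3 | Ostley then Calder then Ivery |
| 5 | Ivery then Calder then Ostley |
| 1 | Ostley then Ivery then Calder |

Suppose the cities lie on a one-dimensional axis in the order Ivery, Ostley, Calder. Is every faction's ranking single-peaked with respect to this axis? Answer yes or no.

Axis positions: Ivery=1, Ostley=2, Calder=3.
Faction 1 (peak Ostley at position 2): ranking walks positions 2-3-1, expanding outward from the peak — single-peaked.
Faction 2: ranking walks positions 1-3-2; Calder is ranked above Ostley even though Ostley lies between Calder and the peak Ivery on the axis — preferences dip and rise again. Not single-peaked.
Faction 3 (peak Ostley at position 2): ranking walks positions 2-1-3, expanding outward from the peak — single-peaked.
Faction 2 violates single-peakedness, so the profile is not single-peaked on this axis.

no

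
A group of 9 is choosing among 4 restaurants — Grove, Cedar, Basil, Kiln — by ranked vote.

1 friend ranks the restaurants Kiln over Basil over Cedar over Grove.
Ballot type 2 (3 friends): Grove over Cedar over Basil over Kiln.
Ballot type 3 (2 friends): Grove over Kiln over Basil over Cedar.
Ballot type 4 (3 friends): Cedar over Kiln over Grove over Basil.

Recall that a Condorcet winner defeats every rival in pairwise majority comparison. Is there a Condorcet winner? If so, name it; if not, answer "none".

Head-to-head results (9 friends):
Grove vs Cedar: Grove wins 5–4.
Grove vs Basil: Grove, 8–1.
Grove vs Kiln: 3+2 = 5 for Grove, 4 for Kiln — Grove by 5–4.
Cedar vs Basil: 6 to 3, Cedar.
Cedar vs Kiln: Cedar is ranked higher on 3+3 = 6 ballots, Kiln on 3. Cedar wins 6–3.
Basil vs Kiln: Basil preferred on 3 ballots; Kiln wins 6–3.
Grove wins every pairwise contest, so Grove is the Condorcet winner.

Grove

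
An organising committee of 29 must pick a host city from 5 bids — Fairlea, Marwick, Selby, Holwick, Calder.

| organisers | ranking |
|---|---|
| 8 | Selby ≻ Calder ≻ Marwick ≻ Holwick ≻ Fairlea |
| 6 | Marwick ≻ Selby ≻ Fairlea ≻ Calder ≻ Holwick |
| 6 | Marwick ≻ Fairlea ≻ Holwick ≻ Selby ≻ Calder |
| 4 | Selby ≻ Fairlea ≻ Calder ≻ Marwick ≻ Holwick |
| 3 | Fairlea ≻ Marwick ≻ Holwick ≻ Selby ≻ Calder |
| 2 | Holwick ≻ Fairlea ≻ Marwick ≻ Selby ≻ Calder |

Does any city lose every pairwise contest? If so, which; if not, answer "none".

Holwick

Head-to-head results (29 organisers):
Fairlea vs Marwick: Marwick wins 20–9.
Fairlea vs Selby: Fairlea is ranked higher on 6+3+2 = 11 ballots, Selby on 18. Selby wins 18–11.
Fairlea vs Holwick: Fairlea is ranked higher on 6+6+4+3 = 19 ballots, Holwick on 10. Fairlea wins 19–10.
Fairlea–Calder: Fairlea 21–8.
Marwick vs Selby: Marwick wins 17–12.
Marwick–Holwick: Marwick 27–2.
Marwick vs Calder: Marwick, 17–12.
Selby vs Holwick: 8+6+4 = 18 for Selby, 11 for Holwick — Selby by 18–11.
Selby vs Calder: Selby is ranked higher on 8+6+6+4+3+2 = 29 ballots, Calder on 0. Selby wins 29–0.
Holwick vs Calder: Holwick preferred on 6+3+2 = 11 ballots; Calder wins 18–11.
Holwick is beaten in every head-to-head and is the Condorcet loser.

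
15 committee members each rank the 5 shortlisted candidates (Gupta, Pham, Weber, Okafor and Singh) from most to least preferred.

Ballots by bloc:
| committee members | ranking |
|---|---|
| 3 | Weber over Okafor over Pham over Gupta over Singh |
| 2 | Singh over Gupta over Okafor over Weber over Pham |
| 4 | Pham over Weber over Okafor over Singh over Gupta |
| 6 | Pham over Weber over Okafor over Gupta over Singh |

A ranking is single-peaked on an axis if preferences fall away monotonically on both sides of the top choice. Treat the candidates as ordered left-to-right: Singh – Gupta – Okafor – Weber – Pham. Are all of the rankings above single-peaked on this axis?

Axis positions: Singh=1, Gupta=2, Okafor=3, Weber=4, Pham=5.
Bloc 1 (peak Weber at position 4): ranking walks positions 4-3-5-2-1, expanding outward from the peak — single-peaked.
Bloc 2 (peak Singh at position 1): ranking walks positions 1-2-3-4-5, expanding outward from the peak — single-peaked.
Bloc 3: ranking walks positions 5-4-3-1-2; Singh is ranked above Gupta even though Gupta lies between Singh and the peak Pham on the axis — preferences dip and rise again. Not single-peaked.
Bloc 4 (peak Pham at position 5): ranking walks positions 5-4-3-2-1, expanding outward from the peak — single-peaked.
Bloc 3 violates single-peakedness, so the profile is not single-peaked on this axis.

no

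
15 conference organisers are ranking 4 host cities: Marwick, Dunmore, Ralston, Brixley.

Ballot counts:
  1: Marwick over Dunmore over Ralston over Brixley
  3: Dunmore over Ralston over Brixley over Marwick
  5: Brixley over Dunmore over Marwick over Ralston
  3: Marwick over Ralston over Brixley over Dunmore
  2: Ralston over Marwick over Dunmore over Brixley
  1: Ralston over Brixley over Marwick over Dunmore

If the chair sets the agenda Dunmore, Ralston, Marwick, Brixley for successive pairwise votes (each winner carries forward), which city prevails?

Brixley

Round 1: Dunmore vs Ralston — 9–6, Dunmore advances.
Round 2: Dunmore vs Marwick — 8–7, Dunmore advances.
Round 3: Dunmore vs Brixley — 6–9, Brixley advances.
The agenda winner is Brixley.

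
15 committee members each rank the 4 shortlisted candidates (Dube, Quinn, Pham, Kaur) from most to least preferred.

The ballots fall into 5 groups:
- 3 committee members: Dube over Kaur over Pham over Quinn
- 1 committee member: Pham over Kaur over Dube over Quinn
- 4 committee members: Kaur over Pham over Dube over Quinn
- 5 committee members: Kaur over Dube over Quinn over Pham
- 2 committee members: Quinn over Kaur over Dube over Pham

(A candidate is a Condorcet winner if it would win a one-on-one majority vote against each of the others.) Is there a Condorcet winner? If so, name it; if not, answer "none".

Kaur

Head-to-head results (15 committee members):
Dube–Quinn: Dube 13–2.
Dube–Pham: Dube 10–5.
Dube–Kaur: Kaur 12–3.
Quinn vs Pham: Pham wins 8–7.
Quinn–Kaur: Kaur 13–2.
Pham vs Kaur: Kaur, 14–1.
Kaur defeats every rival head-to-head and is the Condorcet winner.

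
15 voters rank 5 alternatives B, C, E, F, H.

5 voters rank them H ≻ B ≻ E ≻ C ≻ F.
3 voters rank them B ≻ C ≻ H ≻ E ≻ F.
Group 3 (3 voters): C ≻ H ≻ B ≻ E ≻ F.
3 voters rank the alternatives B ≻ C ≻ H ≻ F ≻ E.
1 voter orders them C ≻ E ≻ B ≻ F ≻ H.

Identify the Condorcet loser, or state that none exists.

Head-to-head results (15 voters):
B–C: B 11–4.
B–E: B 14–1.
B vs F: B wins 15–0.
B vs H: B is ranked higher on 3+3+1 = 7 ballots, H on 8. H wins 8–7.
C vs E: C, 10–5.
C vs F: C is ranked higher on 5+3+3+3+1 = 15 ballots, F on 0. C wins 15–0.
C vs H: C wins 10–5.
E vs F: E wins 12–3.
E–H: H 14–1.
F vs H: H wins 14–1.
F is beaten in every head-to-head and is the Condorcet loser.

F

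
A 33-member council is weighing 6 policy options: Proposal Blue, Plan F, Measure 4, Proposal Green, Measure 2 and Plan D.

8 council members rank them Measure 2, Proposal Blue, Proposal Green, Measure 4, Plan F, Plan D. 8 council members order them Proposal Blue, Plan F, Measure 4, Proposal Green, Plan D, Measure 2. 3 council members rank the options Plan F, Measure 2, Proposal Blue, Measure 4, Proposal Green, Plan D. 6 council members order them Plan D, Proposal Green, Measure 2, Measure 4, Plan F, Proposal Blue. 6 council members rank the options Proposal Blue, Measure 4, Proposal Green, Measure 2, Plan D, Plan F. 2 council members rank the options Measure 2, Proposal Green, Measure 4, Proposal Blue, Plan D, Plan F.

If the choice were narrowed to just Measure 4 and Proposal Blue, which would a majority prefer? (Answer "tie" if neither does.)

Proposal Blue

Ballots ranking Measure 4 above Proposal Blue: 6 + 2 = 8.
Ballots ranking Proposal Blue above Measure 4: 33 − 8 = 25.
Proposal Blue wins the head-to-head 25–8.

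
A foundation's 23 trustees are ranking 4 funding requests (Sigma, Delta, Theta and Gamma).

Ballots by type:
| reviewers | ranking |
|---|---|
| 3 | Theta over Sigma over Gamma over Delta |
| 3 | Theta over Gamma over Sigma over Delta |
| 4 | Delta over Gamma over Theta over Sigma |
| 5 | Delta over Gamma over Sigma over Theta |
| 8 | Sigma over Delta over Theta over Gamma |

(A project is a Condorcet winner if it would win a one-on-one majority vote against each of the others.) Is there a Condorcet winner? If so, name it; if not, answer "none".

none

Check each pair by majority over 23 ballots:
Sigma vs Delta: Sigma wins 14–9.
Sigma–Theta: Sigma 13–10.
Sigma vs Gamma: Gamma wins 12–11.
Delta vs Theta: Delta, 17–6.
Delta vs Gamma: Delta, 17–6.
Theta–Gamma: Theta 14–9.
Every project loses at least once (Sigma loses to Gamma; Delta loses to Sigma; Theta loses to Sigma; Gamma loses to Delta). The majority relation contains the cycle Sigma → Delta → Gamma → Sigma, so there is no Condorcet winner.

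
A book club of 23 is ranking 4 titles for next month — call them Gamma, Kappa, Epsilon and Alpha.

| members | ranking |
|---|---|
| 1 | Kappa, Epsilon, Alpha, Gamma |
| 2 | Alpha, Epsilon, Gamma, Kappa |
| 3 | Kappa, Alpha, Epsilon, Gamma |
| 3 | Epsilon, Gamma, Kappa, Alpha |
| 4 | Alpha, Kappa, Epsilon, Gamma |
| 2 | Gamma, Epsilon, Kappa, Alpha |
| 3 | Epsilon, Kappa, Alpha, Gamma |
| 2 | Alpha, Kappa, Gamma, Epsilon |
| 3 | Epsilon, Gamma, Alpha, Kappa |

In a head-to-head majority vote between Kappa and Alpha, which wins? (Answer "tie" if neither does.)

Ballots ranking Kappa above Alpha: 1 + 3 + 3 + 2 + 3 = 12.
Ballots ranking Alpha above Kappa: 23 − 12 = 11.
Kappa wins the head-to-head 12–11.

Kappa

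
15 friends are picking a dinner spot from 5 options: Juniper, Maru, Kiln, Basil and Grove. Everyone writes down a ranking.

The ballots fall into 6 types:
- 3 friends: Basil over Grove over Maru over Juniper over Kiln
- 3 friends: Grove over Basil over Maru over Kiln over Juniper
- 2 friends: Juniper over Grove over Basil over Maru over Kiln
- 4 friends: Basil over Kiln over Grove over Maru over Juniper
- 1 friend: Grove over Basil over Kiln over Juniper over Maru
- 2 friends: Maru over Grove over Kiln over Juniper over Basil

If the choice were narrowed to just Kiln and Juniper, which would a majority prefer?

Kiln

Ballots ranking Kiln above Juniper: 3 + 4 + 1 + 2 = 10.
Ballots ranking Juniper above Kiln: 15 − 10 = 5.
Kiln wins the head-to-head 10–5.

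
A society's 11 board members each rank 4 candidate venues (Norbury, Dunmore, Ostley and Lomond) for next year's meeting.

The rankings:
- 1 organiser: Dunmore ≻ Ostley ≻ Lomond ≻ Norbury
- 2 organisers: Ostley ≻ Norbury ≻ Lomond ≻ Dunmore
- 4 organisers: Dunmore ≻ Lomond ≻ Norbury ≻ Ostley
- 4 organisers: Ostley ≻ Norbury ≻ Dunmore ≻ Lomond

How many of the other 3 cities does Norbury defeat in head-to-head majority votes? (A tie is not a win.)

Norbury against each rival (11 organisers):
Norbury vs Dunmore: 6 to 5, Norbury.
Norbury vs Ostley: Norbury preferred on 4 ballots; Ostley wins 7–4.
Norbury vs Lomond: Norbury preferred on 2+4 = 6 ballots; Norbury wins 6–5.
Norbury beats Dunmore, Lomond; loses to Ostley — 2 pairwise wins.

2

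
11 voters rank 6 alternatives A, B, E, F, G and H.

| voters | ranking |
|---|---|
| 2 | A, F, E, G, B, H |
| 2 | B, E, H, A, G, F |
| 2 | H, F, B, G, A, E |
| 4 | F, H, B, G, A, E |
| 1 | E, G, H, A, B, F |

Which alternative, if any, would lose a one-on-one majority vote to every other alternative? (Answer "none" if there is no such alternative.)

E

Pairwise majorities:
A vs B: B, 8–3.
A vs E: 2+2+4 = 8 for A, 3 for E — A by 8–3.
A vs F: 2+2+1 = 5 for A, 6 for F — F by 6–5.
A vs G: G wins 7–4.
A–H: H 9–2.
B vs E: B is ranked higher on 2+2+4 = 8 ballots, E on 3. B wins 8–3.
B vs F: F wins 8–3.
B vs G: B, 8–3.
B–H: H 7–4.
E vs F: F, 8–3.
E vs G: G wins 6–5.
E–H: H 6–5.
F vs G: F is ranked higher on 2+2+4 = 8 ballots, G on 3. F wins 8–3.
F vs H: 6 to 5, F.
G vs H: H, 8–3.
Only E has no wins; E is the Condorcet loser.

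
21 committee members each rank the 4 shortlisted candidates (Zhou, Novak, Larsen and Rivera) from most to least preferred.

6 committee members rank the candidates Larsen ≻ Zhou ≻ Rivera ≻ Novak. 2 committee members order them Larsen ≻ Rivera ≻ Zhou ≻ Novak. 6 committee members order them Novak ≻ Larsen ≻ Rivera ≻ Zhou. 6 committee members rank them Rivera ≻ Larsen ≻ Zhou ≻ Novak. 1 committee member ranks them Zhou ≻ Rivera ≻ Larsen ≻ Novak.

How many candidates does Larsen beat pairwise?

3

Larsen against each rival (21 committee members):
Larsen vs Zhou: 6+2+6+6 = 20 for Larsen, 1 for Zhou — Larsen by 20–1.
Larsen vs Novak: 15 to 6, Larsen.
Larsen vs Rivera: 14 to 7, Larsen.
Larsen beats Zhou, Novak, Rivera — 3 pairwise wins.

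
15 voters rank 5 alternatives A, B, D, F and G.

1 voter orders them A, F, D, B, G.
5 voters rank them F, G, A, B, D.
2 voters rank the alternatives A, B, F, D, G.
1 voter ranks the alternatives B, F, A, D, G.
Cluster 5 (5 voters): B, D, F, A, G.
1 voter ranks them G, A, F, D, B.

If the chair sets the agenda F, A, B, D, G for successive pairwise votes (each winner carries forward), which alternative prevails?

B

Round 1: F vs A — 11–4, F advances.
Round 2: F vs B — 7–8, B advances.
Round 3: B vs D — 13–2, B advances.
Round 4: B vs G — 9–6, B advances.
The agenda winner is B.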